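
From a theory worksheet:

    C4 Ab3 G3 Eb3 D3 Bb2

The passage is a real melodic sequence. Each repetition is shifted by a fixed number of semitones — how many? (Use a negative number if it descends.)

-5

The 2-note cells begin on C4, G3, D3 — each down a 4th from the last.
C4→G3 is 55 − 60 = -5 semitones.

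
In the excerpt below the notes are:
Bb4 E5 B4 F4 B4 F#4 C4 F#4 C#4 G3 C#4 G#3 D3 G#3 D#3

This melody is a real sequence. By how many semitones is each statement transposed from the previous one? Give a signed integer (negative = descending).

-5

Unit = 3 notes; the statements start on Bb4, F4, C4, G3, D3, moving down a 4th each time.
Bb4 to F4 spans -5 semitones.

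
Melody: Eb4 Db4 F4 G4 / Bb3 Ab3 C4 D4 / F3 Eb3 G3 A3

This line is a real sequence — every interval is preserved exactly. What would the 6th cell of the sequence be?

D2 C2 E2 F#2

Unit = 4 notes; the statements start on Eb4, Bb3, F3, moving down a 4th each time.
Continuing the starts: C3 → G2 → D2.
So cell 6 is D2 C2 E2 F#2.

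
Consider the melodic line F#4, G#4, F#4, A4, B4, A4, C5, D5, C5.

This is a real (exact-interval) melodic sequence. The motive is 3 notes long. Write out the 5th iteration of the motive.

Gb5 Ab5 Gb5

Taking 3-note groups, the heads are F#4, A4, C5: the pattern moves up a 3rd.
Carrying on: Eb5 → Gb5.
So cell 5 is Gb5 Ab5 Gb5.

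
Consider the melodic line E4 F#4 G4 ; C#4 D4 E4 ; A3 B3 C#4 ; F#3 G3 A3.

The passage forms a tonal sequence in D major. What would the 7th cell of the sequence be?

G2 A2 B2

With a 3-note motive the entries are E4, C#4, A3, F#3, each down a 3rd from the previous.
Extending down a 3rd: D3 → B2 → G2.
Statement 7 starts on G2 and keeps the same diatonic contour: G2 A2 B2.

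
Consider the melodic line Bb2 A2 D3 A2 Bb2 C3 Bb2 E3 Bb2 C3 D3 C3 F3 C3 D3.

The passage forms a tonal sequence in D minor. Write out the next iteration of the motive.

E3 D3 G3 D3 E3

Taking 5-note groups, the heads are Bb2, C3, D3: the pattern moves up a 2nd.
So cell 4 is E3 D3 G3 D3 E3.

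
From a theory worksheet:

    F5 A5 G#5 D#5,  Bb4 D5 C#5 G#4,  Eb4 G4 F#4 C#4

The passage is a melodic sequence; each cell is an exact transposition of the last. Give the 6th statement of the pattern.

Unit = 4 notes; the statements start on F5, Bb4, Eb4, moving down a 5th each time.
Carrying on: Ab3 → Db3 → Gb2.
So cell 6 is Gb2 Bb2 A2 E2.

Gb2 Bb2 A2 E2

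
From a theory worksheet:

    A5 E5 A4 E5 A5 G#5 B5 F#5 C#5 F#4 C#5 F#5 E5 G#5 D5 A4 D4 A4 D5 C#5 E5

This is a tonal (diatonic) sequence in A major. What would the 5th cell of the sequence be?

G#4 D4 G#3 D4 G#4 F#4 A4

Unit = 7 notes; the statements start on A5, F#5, D5, moving down a 3rd each time.
Carrying on: B4 → G#4.
Statement 5 starts on G#4 and keeps the same diatonic contour: G#4 D4 G#3 D4 G#4 F#4 A4.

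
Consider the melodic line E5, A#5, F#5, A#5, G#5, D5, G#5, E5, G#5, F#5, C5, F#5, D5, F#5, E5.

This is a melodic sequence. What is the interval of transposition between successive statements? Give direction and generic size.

down a 2nd

Taking 5-note groups, the heads are E5, D5, C5: the pattern moves down a 2nd.
From E5 to D5: down a 2nd.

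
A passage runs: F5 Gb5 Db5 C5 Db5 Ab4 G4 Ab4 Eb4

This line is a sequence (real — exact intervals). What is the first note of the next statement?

The 3-note cells begin on F5, C5, G4 — each down a 4th from the last.
The next head, down a 4th from G4, is D4.

D4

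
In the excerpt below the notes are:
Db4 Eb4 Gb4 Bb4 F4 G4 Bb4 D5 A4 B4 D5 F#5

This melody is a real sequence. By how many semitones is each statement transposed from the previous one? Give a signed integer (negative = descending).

4

The 4-note cells begin on Db4, F4, A4 — each up a 3rd from the last.
Db4→F4 is 65 − 61 = 4 semitones.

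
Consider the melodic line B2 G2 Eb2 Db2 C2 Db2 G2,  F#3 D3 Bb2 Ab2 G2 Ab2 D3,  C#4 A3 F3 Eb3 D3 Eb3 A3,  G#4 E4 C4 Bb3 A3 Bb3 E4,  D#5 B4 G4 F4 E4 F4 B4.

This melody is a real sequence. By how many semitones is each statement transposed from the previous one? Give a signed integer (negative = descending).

7

Taking 7-note groups, the heads are B2, F#3, C#4, G#4, D#5: the pattern moves up a 5th.
Counting half-steps from B2 to F#3: 7.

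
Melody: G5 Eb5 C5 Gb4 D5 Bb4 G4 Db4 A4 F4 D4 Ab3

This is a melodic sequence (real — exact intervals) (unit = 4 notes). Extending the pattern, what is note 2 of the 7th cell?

A2

With 4-note cells, note 2 of each statement runs Eb5, Bb4, F4.
Extending down a 4th: C4 → G3 → D3 → A2.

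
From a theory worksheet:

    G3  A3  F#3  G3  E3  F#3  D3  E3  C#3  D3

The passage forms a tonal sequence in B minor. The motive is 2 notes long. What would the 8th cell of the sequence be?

Unit = 2 notes; the statements start on G3, F#3, E3, D3, C#3, moving down a 2nd each time.
Extending down a 2nd: B2 → A2 → G2.
So cell 8 is G2 A2.

G2 A2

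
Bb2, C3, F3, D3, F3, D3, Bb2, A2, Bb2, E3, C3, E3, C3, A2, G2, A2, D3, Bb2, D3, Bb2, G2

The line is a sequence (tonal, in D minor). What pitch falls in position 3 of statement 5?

Bb2

With 7-note cells, note 3 of each statement runs F3, E3, D3.
Each moves down a 2nd. Continuing: C3 → Bb2.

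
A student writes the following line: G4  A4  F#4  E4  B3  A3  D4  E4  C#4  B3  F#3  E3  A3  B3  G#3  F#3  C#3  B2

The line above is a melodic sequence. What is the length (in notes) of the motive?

18 notes total. Splitting into 3 groups of 6:
G4 A4 F#4 E4 B3 A3 | D4 E4 C#4 B3 F#3 E3 | A3 B3 G#3 F#3 C#3 B2
That's a consistent down a 4th shift per cell, and no other grouping gives one.

6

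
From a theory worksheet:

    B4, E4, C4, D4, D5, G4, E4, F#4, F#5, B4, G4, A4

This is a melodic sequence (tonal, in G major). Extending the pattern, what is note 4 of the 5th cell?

Grouping in 4s, the 4th note of each cell is D4, F#4, A4.
Each moves up a 3rd. Continuing: C5 → E5.

E5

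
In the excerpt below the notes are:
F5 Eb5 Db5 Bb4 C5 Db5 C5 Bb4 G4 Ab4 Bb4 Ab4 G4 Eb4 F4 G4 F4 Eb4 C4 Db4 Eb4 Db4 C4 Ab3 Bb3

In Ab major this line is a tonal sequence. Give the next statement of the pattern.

C4 Bb3 Ab3 F3 G3

Unit = 5 notes; the statements start on F5, Db5, Bb4, G4, Eb4, moving down a 3rd each time.
From C4 the diatonic shape gives C4 Bb3 Ab3 F3 G3.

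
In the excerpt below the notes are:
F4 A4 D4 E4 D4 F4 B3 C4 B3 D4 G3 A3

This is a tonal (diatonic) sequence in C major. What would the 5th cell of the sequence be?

Unit = 4 notes; the statements start on F4, D4, B3, moving down a 3rd each time.
Carrying on: G3 → E3.
Statement 5 starts on E3 and keeps the same diatonic contour: E3 G3 C3 D3.

E3 G3 C3 D3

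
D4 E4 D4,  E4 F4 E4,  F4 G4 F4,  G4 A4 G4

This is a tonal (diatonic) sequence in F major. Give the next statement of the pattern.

With a 3-note motive the entries are D4, E4, F4, G4, each up a 2nd from the previous.
From A4 the diatonic shape gives A4 Bb4 A4.

A4 Bb4 A4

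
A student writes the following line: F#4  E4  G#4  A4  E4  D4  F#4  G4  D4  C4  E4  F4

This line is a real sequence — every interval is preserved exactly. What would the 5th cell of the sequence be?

Taking 4-note groups, the heads are F#4, E4, D4: the pattern moves down a 2nd.
Extending down a 2nd: C4 → Bb3.
So cell 5 is Bb3 Ab3 C4 Db4.

Bb3 Ab3 C4 Db4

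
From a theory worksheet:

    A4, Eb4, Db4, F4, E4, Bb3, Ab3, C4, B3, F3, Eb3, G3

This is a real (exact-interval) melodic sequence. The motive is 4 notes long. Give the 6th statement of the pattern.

G#2 D2 C2 E2

With a 4-note motive the entries are A4, E4, B3, each down a 4th from the previous.
Continuing the starts: F#3 → C#3 → G#2.
From G#2 the exact shape gives G#2 D2 C2 E2.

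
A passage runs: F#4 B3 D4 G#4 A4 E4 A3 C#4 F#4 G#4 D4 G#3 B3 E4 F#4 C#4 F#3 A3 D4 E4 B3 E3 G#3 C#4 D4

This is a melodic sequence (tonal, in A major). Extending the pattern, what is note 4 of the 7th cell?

A3

Grouping in 5s, the 4th note of each cell is G#4, F#4, E4, D4, C#4.
Each moves down a 2nd. Continuing: B3 → A3.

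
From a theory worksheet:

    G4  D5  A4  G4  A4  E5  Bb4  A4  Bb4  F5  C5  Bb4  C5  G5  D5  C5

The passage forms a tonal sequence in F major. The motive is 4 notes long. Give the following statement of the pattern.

D5 A5 E5 D5

Taking 4-note groups, the heads are G4, A4, Bb4, C5: the pattern moves up a 2nd.
Statement 5 starts on D5 and keeps the same diatonic contour: D5 A5 E5 D5.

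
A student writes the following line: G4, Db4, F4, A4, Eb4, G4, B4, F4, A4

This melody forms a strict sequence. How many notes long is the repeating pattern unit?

9 notes total. Splitting into 3 groups of 3:
G4 Db4 F4 | A4 Eb4 G4 | B4 F4 A4
That's a consistent up a 2nd shift per cell, and no other grouping gives one.

3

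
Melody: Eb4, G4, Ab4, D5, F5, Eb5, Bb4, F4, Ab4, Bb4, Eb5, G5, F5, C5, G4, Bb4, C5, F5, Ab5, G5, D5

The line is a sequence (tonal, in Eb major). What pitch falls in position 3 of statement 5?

Eb5

The unit is 7 notes. Position-3 pitches of the 3 shown cells: Ab4, Bb4, C5.
Carrying that up a 2nd forward: D5 → Eb5.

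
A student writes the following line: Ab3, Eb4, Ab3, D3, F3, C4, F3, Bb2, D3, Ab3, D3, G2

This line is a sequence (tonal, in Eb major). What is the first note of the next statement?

Unit = 4 notes; the statements start on Ab3, F3, D3, moving down a 3rd each time.
One more step down a 3rd gives Bb2.

Bb2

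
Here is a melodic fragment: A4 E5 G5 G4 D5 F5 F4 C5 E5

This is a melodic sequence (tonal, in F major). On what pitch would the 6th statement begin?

C4

Taking 3-note groups, the heads are A4, G4, F4: the pattern moves down a 2nd.
Continuing: E4 → D4 → C4. Statement 6 starts on C4.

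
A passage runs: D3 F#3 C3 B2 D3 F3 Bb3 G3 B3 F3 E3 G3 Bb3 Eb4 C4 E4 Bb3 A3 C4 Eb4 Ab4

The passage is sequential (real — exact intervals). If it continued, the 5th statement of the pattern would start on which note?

The 7-note cells begin on D3, G3, C4 — each up a 4th from the last.
Continuing: F4 → Bb4. Statement 5 starts on Bb4.

Bb4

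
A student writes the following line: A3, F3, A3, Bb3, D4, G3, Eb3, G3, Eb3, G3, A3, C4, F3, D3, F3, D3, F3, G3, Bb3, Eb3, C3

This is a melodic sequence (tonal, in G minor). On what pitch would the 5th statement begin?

Unit = 7 notes; the statements start on A3, G3, F3, moving down a 2nd each time.
Extending the heads down a 2nd: Eb3 → D3.

D3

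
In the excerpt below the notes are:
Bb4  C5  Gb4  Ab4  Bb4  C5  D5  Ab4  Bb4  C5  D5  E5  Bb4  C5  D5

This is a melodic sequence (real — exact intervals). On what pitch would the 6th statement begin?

G#5

Unit = 5 notes; the statements start on Bb4, C5, D5, moving up a 2nd each time.
Continuing: E5 → F#5 → G#5. Statement 6 starts on G#5.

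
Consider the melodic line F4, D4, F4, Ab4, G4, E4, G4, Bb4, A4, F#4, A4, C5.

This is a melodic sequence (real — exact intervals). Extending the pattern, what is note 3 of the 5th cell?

C#5

With 4-note cells, note 3 of each statement runs F4, G4, A4.
Extending up a 2nd: B4 → C#5.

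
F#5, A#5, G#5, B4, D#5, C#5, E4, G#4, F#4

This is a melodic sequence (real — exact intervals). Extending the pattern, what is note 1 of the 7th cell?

C2

Grouping in 3s, the 1st note of each cell is F#5, B4, E4.
Each moves down a 5th. Continuing: A3 → D3 → G2 → C2.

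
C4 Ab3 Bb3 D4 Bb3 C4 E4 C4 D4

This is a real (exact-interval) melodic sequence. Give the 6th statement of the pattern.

A#4 F#4 G#4

Unit = 3 notes; the statements start on C4, D4, E4, moving up a 2nd each time.
Carrying on: F#4 → G#4 → A#4.
So cell 6 is A#4 F#4 G#4.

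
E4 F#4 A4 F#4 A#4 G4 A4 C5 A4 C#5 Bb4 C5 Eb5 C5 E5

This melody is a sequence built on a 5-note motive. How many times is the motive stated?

15 notes in groups of 5 gives 15/5 = 3 statements.
Starts: E4, G4, Bb4 — each up a 3rd.

3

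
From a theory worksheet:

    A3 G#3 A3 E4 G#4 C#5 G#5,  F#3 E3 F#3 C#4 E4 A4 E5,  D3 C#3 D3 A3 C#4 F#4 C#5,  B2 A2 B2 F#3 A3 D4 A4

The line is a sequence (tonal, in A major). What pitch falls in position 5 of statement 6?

D3

With 7-note cells, note 5 of each statement runs G#4, E4, C#4, A3.
Extending down a 3rd: F#3 → D3.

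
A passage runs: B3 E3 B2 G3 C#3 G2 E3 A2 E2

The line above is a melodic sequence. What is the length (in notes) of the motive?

9 notes total. Splitting into 3 groups of 3:
B3 E3 B2 | G3 C#3 G2 | E3 A2 E2
Each cell is the previous one down a 3rd — so the unit is 3 notes.

3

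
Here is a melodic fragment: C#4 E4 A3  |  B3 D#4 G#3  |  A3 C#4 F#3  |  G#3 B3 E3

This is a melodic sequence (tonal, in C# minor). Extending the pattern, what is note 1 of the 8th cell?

The unit is 3 notes. Position-1 pitches of the 4 shown cells: C#4, B3, A3, G#3.
Each moves down a 2nd. Continuing: F#3 → E3 → D#3 → C#3.

C#3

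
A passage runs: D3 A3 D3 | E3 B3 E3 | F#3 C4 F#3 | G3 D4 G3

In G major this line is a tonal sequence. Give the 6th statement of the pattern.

B3 F#4 B3

Unit = 3 notes; the statements start on D3, E3, F#3, G3, moving up a 2nd each time.
Continuing the starts: A3 → B3.
So cell 6 is B3 F#4 B3.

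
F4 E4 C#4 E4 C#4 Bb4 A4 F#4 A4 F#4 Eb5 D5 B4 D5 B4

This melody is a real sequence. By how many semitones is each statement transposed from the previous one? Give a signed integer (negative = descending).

5

The 5-note cells begin on F4, Bb4, Eb5 — each up a 4th from the last.
F4→Bb4 is 70 − 65 = 5 semitones.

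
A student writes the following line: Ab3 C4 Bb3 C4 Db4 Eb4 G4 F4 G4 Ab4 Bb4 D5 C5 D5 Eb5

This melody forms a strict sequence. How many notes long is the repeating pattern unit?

5

There are 15 notes; a 5-note unit gives 3 cells:
Ab3 C4 Bb3 C4 Db4 | Eb4 G4 F4 G4 Ab4 | Bb4 D5 C5 D5 Eb5
That's a consistent up a 5th shift per cell, and no other grouping gives one.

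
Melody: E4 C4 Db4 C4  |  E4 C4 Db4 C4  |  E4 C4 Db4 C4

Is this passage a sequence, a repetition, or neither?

Each 4-note cell is identical (E4 C4 Db4 C4), restated at the same pitch.

repetition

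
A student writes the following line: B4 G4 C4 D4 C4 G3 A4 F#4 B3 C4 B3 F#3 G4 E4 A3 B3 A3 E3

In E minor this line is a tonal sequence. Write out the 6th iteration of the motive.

D4 B3 E3 F#3 E3 B2

Unit = 6 notes; the statements start on B4, A4, G4, moving down a 2nd each time.
Carrying on: F#4 → E4 → D4.
From D4 the diatonic shape gives D4 B3 E3 F#3 E3 B2.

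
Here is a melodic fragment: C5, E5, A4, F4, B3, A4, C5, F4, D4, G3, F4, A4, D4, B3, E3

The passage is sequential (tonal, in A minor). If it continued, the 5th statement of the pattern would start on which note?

B3

The 5-note cells begin on C5, A4, F4 — each down a 3rd from the last.
Extending the heads down a 3rd: D4 → B3.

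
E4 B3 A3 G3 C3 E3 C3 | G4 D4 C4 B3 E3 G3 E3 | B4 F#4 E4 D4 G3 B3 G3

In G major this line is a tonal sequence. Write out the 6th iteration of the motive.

Taking 7-note groups, the heads are E4, G4, B4: the pattern moves up a 3rd.
Carrying on: D5 → F#5 → A5.
So cell 6 is A5 E5 D5 C5 F#4 A4 F#4.

A5 E5 D5 C5 F#4 A4 F#4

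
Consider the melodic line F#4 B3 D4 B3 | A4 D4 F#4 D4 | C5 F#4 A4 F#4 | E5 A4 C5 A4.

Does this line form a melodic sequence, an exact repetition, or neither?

Each 4-note cell is the previous one transposed up a 3rd.

sequence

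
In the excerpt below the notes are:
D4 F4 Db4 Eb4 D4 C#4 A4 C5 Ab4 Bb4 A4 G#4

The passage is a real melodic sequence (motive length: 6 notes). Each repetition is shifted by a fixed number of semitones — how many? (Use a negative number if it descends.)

Unit = 6 notes; the statements start on D4, A4, moving up a 5th each time.
Counting half-steps from D4 to A4: 7.

7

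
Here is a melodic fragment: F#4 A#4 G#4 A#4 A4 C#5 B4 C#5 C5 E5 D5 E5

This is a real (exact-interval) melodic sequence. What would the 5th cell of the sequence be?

Taking 4-note groups, the heads are F#4, A4, C5: the pattern moves up a 3rd.
Continuing the starts: Eb5 → Gb5.
So cell 5 is Gb5 Bb5 Ab5 Bb5.

Gb5 Bb5 Ab5 Bb5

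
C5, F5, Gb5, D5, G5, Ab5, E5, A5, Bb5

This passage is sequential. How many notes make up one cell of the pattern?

There are 9 notes; a 3-note unit gives 3 cells:
C5 F5 Gb5 | D5 G5 Ab5 | E5 A5 Bb5
Each cell is the previous one up a 2nd — so the unit is 3 notes.

3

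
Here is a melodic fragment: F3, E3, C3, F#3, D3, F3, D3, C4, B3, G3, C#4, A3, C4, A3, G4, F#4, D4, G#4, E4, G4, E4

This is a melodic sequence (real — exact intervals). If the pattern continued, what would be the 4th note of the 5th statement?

A#5

The unit is 7 notes. Position-4 pitches of the 3 shown cells: F#3, C#4, G#4.
Carrying that up a 5th forward: D#5 → A#5.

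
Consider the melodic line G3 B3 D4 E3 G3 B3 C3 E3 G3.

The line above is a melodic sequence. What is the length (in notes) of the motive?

There are 9 notes; a 3-note unit gives 3 cells:
G3 B3 D4 | E3 G3 B3 | C3 E3 G3
Each cell is the previous one down a 3rd — so the unit is 3 notes.

3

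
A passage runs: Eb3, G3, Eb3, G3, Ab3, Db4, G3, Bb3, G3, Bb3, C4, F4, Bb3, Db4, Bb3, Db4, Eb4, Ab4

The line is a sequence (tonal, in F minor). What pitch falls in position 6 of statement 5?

Grouping in 6s, the 6th note of each cell is Db4, F4, Ab4.
Extending up a 3rd: C5 → Eb5.

Eb5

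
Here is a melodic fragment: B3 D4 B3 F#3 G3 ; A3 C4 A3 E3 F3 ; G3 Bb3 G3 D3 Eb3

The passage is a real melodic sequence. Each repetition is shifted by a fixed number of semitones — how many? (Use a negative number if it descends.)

-2

Unit = 5 notes; the statements start on B3, A3, G3, moving down a 2nd each time.
B3→A3 is 57 − 59 = -2 semitones.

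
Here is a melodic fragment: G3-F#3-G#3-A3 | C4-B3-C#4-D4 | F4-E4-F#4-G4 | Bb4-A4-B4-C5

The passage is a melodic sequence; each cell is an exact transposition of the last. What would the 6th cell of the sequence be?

With a 4-note motive the entries are G3, C4, F4, Bb4, each up a 4th from the previous.
Extending up a 4th: Eb5 → Ab5.
Statement 6 starts on Ab5 and keeps the same exact contour: Ab5 G5 A5 Bb5.

Ab5 G5 A5 Bb5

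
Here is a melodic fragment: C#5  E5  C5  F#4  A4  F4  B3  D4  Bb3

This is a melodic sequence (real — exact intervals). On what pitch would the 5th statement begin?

Unit = 3 notes; the statements start on C#5, F#4, B3, moving down a 5th each time.
Extending the heads down a 5th: E3 → A2.

A2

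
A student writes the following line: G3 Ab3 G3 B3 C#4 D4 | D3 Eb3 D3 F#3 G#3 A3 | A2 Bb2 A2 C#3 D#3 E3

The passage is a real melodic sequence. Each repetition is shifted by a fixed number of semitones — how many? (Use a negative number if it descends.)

With a 6-note motive the entries are G3, D3, A2, each down a 4th from the previous.
Counting half-steps from G3 to D3: -5.

-5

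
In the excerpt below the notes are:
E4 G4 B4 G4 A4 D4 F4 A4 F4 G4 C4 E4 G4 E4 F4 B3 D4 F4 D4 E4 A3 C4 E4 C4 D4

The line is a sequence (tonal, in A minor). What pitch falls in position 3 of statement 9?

Grouping in 5s, the 3rd note of each cell is B4, A4, G4, F4, E4.
Each moves down a 2nd. Continuing: D4 → C4 → B3 → A3.

A3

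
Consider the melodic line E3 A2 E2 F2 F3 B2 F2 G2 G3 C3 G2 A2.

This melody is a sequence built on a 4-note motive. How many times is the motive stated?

3

12 notes in groups of 4 gives 12/4 = 3 statements.
Starts: E3, F3, G3 — each up a 2nd.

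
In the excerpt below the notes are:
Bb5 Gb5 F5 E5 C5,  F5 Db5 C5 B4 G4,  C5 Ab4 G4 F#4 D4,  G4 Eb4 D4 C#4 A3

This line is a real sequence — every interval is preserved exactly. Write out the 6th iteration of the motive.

A3 F3 E3 D#3 B2

Unit = 5 notes; the statements start on Bb5, F5, C5, G4, moving down a 4th each time.
Continuing the starts: D4 → A3.
Statement 6 starts on A3 and keeps the same exact contour: A3 F3 E3 D#3 B2.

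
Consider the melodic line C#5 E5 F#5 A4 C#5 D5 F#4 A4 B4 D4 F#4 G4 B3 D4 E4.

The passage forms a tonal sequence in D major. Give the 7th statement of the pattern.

E3 G3 A3

Unit = 3 notes; the statements start on C#5, A4, F#4, D4, B3, moving down a 3rd each time.
Carrying on: G3 → E3.
Statement 7 starts on E3 and keeps the same diatonic contour: E3 G3 A3.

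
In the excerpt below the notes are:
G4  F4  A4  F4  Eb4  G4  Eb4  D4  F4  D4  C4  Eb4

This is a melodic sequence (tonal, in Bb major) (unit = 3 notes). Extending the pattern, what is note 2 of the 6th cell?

A3

With 3-note cells, note 2 of each statement runs F4, Eb4, D4, C4.
Extending down a 2nd: Bb3 → A3.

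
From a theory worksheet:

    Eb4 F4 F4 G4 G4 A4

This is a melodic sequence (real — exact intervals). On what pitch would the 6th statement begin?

The 2-note cells begin on Eb4, F4, G4 — each up a 2nd from the last.
Extending the heads up a 2nd: A4 → B4 → C#5.

C#5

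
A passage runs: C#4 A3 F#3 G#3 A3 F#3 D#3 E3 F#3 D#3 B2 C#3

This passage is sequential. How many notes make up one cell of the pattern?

4

12 notes total. Splitting into 3 groups of 4:
C#4 A3 F#3 G#3 | A3 F#3 D#3 E3 | F#3 D#3 B2 C#3
Each cell is the previous one down a 3rd — so the unit is 4 notes.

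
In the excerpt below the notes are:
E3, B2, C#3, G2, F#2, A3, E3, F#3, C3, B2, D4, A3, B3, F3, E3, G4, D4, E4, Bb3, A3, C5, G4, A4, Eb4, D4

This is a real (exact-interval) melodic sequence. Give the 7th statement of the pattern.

Unit = 5 notes; the statements start on E3, A3, D4, G4, C5, moving up a 4th each time.
Continuing the starts: F5 → Bb5.
From Bb5 the exact shape gives Bb5 F5 G5 Db5 C5.

Bb5 F5 G5 Db5 C5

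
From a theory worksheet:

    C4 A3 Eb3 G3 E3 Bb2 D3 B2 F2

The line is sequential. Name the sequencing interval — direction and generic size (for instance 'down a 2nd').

down a 4th

With a 3-note motive the entries are C4, G3, D3, each down a 4th from the previous.
C4 to G3 is down a 4th.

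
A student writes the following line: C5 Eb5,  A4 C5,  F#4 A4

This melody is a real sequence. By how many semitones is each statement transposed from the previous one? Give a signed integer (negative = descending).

Taking 2-note groups, the heads are C5, A4, F#4: the pattern moves down a 3rd.
Counting half-steps from C5 to A4: -3.

-3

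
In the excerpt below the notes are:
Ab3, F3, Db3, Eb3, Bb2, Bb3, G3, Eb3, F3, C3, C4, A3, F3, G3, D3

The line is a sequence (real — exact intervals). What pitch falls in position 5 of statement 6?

Grouping in 5s, the 5th note of each cell is Bb2, C3, D3.
Carrying that up a 2nd forward: E3 → F#3 → G#3.

G#3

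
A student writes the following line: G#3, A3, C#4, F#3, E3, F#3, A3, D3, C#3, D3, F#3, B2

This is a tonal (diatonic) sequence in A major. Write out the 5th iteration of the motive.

With a 4-note motive the entries are G#3, E3, C#3, each down a 3rd from the previous.
Carrying on: A2 → F#2.
From F#2 the diatonic shape gives F#2 G#2 B2 E2.

F#2 G#2 B2 E2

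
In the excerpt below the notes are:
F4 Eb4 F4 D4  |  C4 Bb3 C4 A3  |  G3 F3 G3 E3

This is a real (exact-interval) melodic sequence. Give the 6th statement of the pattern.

E2 D2 E2 C#2

Unit = 4 notes; the statements start on F4, C4, G3, moving down a 4th each time.
Extending down a 4th: D3 → A2 → E2.
So cell 6 is E2 D2 E2 C#2.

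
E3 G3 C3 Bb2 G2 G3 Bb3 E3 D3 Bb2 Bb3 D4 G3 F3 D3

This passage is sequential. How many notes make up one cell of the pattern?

There are 15 notes; a 5-note unit gives 3 cells:
E3 G3 C3 Bb2 G2 | G3 Bb3 E3 D3 Bb2 | Bb3 D4 G3 F3 D3
Every group is a transposition up a 3rd of the one before; no shorter unit works.

5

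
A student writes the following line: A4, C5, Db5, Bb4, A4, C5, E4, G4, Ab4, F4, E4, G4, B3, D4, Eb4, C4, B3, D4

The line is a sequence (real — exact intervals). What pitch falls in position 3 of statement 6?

The unit is 6 notes. Position-3 pitches of the 3 shown cells: Db5, Ab4, Eb4.
Extending down a 4th: Bb3 → F3 → C3.

C3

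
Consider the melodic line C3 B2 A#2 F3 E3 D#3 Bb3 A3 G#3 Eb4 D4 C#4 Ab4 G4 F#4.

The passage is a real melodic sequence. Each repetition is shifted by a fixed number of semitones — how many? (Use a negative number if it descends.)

5

With a 3-note motive the entries are C3, F3, Bb3, Eb4, Ab4, each up a 4th from the previous.
C3 to F3 spans +5 semitones.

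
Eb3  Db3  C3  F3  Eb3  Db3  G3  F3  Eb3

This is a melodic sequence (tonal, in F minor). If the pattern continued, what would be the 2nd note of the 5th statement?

With 3-note cells, note 2 of each statement runs Db3, Eb3, F3.
Each moves up a 2nd. Continuing: G3 → Ab3.

Ab3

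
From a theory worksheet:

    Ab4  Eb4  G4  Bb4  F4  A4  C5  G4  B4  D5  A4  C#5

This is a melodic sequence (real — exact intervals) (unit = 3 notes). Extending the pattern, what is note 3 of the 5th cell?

D#5

The unit is 3 notes. Position-3 pitches of the 4 shown cells: G4, A4, B4, C#5.
One more up a 2nd gives D#5.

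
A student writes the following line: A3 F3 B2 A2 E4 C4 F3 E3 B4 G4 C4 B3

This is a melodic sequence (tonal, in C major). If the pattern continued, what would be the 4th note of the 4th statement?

With 4-note cells, note 4 of each statement runs A2, E3, B3.
Each moves up a 5th; the next is F4.

F4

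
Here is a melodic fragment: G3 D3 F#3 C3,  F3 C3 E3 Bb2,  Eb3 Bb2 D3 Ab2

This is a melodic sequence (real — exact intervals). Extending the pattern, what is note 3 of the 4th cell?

C3

Grouping in 4s, the 3rd note of each cell is F#3, E3, D3.
From D3, down a 2nd gives C3.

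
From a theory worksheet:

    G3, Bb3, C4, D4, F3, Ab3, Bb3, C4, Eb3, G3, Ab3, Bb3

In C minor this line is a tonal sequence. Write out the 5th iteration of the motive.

Unit = 4 notes; the statements start on G3, F3, Eb3, moving down a 2nd each time.
Carrying on: D3 → C3.
Statement 5 starts on C3 and keeps the same diatonic contour: C3 Eb3 F3 G3.

C3 Eb3 F3 G3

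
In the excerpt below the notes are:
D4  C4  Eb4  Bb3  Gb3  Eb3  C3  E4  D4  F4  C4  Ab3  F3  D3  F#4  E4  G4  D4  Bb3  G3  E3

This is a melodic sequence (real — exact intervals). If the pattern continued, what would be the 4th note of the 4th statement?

E4

The unit is 7 notes. Position-4 pitches of the 3 shown cells: Bb3, C4, D4.
One more up a 2nd gives E4.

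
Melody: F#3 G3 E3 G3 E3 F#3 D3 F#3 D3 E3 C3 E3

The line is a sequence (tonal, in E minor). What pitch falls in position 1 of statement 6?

A2

The unit is 4 notes. Position-1 pitches of the 3 shown cells: F#3, E3, D3.
Carrying that down a 2nd forward: C3 → B2 → A2.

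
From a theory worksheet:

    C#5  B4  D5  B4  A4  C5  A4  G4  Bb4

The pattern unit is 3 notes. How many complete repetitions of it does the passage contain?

9 notes in groups of 3 gives 9/3 = 3 statements.
Starts: C#5, B4, A4 — each down a 2nd.

3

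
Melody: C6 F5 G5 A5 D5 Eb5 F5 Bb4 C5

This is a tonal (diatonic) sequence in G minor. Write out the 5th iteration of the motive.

The 3-note cells begin on C6, A5, F5 — each down a 3rd from the last.
Continuing the starts: D5 → Bb4.
So cell 5 is Bb4 Eb4 F4.

Bb4 Eb4 F4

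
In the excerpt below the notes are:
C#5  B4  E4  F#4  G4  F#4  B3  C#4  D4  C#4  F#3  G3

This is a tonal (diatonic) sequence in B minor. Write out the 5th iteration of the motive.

Unit = 4 notes; the statements start on C#5, G4, D4, moving down a 4th each time.
Continuing the starts: A3 → E3.
So cell 5 is E3 D3 G2 A2.

E3 D3 G2 A2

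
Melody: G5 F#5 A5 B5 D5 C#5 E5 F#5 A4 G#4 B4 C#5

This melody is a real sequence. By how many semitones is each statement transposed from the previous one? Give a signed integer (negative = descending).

The 4-note cells begin on G5, D5, A4 — each down a 4th from the last.
G5→D5 is 74 − 79 = -5 semitones.

-5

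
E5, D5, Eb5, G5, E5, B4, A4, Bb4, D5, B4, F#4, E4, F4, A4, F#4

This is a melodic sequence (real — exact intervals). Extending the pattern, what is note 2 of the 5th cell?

F#3

The unit is 5 notes. Position-2 pitches of the 3 shown cells: D5, A4, E4.
Extending down a 4th: B3 → F#3.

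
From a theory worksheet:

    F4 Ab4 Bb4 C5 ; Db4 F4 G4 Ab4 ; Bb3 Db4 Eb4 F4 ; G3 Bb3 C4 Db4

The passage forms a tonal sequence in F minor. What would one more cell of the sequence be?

Eb3 G3 Ab3 Bb3

Taking 4-note groups, the heads are F4, Db4, Bb3, G3: the pattern moves down a 3rd.
From Eb3 the diatonic shape gives Eb3 G3 Ab3 Bb3.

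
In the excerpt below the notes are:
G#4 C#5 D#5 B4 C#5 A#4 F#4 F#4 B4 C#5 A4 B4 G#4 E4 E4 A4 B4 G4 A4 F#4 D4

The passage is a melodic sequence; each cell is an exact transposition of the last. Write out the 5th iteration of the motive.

With a 7-note motive the entries are G#4, F#4, E4, each down a 2nd from the previous.
Extending down a 2nd: D4 → C4.
So cell 5 is C4 F4 G4 Eb4 F4 D4 Bb3.

C4 F4 G4 Eb4 F4 D4 Bb3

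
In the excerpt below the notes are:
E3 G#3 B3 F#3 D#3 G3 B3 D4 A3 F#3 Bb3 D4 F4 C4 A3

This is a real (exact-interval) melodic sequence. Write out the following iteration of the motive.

Db4 F4 Ab4 Eb4 C4

Unit = 5 notes; the statements start on E3, G3, Bb3, moving up a 3rd each time.
Statement 4 starts on Db4 and keeps the same exact contour: Db4 F4 Ab4 Eb4 C4.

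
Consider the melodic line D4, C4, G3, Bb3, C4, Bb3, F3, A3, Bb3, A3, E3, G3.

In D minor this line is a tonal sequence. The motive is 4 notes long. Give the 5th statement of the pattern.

The 4-note cells begin on D4, C4, Bb3 — each down a 2nd from the last.
Carrying on: A3 → G3.
From G3 the diatonic shape gives G3 F3 C3 E3.

G3 F3 C3 E3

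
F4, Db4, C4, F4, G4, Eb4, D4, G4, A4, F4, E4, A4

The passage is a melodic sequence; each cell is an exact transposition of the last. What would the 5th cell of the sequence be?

The 4-note cells begin on F4, G4, A4 — each up a 2nd from the last.
Carrying on: B4 → C#5.
So cell 5 is C#5 A4 G#4 C#5.

C#5 A4 G#4 C#5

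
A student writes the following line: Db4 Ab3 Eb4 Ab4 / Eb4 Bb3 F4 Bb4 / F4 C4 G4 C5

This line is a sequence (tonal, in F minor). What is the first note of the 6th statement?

Bb4

Unit = 4 notes; the statements start on Db4, Eb4, F4, moving up a 2nd each time.
Continuing: G4 → Ab4 → Bb4. Statement 6 starts on Bb4.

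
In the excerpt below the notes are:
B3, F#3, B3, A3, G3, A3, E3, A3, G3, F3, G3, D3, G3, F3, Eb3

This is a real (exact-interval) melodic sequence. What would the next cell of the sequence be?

F3 C3 F3 Eb3 Db3

Unit = 5 notes; the statements start on B3, A3, G3, moving down a 2nd each time.
From F3 the exact shape gives F3 C3 F3 Eb3 Db3.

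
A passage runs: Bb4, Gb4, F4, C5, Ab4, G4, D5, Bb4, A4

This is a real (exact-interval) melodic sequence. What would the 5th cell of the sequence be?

The 3-note cells begin on Bb4, C5, D5 — each up a 2nd from the last.
Continuing the starts: E5 → F#5.
So cell 5 is F#5 D5 C#5.

F#5 D5 C#5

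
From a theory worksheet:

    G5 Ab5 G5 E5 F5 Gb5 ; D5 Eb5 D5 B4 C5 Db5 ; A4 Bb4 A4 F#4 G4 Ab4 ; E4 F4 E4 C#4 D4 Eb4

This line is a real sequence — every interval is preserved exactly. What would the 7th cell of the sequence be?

Unit = 6 notes; the statements start on G5, D5, A4, E4, moving down a 4th each time.
Carrying on: B3 → F#3 → C#3.
Statement 7 starts on C#3 and keeps the same exact contour: C#3 D3 C#3 A#2 B2 C3.

C#3 D3 C#3 A#2 B2 C3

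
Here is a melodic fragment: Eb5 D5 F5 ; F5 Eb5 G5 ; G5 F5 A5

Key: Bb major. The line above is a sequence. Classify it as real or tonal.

tonal

Every note is diatonic to Bb major.
Cell 1 has -1 semitones from note 1 to 2, but cell 2 has -2 — the interval quality changes while the contour stays the same, which is the hallmark of a tonal sequence.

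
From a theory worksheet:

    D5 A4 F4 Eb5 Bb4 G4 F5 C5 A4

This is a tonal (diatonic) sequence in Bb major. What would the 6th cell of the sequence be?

Bb5 F5 D5

Taking 3-note groups, the heads are D5, Eb5, F5: the pattern moves up a 2nd.
Extending up a 2nd: G5 → A5 → Bb5.
From Bb5 the diatonic shape gives Bb5 F5 D5.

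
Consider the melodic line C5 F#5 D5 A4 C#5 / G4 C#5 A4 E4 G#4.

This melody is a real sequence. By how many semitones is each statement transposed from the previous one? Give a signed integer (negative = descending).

-5

With a 5-note motive the entries are C5, G4, each down a 4th from the previous.
C5 to G4 spans -5 semitones.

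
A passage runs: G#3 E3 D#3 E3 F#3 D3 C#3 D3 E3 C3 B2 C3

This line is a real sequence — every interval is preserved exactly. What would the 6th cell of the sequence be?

Bb2 Gb2 F2 Gb2

Taking 4-note groups, the heads are G#3, F#3, E3: the pattern moves down a 2nd.
Extending down a 2nd: D3 → C3 → Bb2.
From Bb2 the exact shape gives Bb2 Gb2 F2 Gb2.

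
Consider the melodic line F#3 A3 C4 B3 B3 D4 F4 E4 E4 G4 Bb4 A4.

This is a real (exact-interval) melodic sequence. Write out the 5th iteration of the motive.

D5 F5 Ab5 G5

Unit = 4 notes; the statements start on F#3, B3, E4, moving up a 4th each time.
Extending up a 4th: A4 → D5.
Statement 5 starts on D5 and keeps the same exact contour: D5 F5 Ab5 G5.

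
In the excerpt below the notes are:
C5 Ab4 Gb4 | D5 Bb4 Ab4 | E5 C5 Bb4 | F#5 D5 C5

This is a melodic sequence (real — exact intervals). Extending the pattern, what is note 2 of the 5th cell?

E5

Grouping in 3s, the 2nd note of each cell is Ab4, Bb4, C5, D5.
From D5, up a 2nd gives E5.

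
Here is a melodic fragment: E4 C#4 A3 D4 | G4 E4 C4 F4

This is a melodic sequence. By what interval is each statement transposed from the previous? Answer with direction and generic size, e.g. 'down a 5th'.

up a 3rd

The 4-note cells begin on E4, G4 — each up a 3rd from the last.
From E4 to G4: up a 3rd.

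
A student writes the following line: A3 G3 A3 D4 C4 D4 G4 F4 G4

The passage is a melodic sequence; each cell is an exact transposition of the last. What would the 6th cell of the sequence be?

The 3-note cells begin on A3, D4, G4 — each up a 4th from the last.
Carrying on: C5 → F5 → Bb5.
So cell 6 is Bb5 Ab5 Bb5.

Bb5 Ab5 Bb5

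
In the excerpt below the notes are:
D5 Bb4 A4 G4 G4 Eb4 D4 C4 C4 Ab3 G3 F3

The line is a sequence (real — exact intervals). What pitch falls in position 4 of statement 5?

Eb2

With 4-note cells, note 4 of each statement runs G4, C4, F3.
Extending down a 5th: Bb2 → Eb2.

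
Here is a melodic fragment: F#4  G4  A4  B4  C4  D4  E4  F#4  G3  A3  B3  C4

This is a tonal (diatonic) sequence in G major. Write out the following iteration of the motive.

With a 4-note motive the entries are F#4, C4, G3, each down a 4th from the previous.
So cell 4 is D3 E3 F#3 G3.

D3 E3 F#3 G3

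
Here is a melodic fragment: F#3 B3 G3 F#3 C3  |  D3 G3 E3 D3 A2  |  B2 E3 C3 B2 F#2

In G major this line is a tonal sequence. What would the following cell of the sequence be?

With a 5-note motive the entries are F#3, D3, B2, each down a 3rd from the previous.
From G2 the diatonic shape gives G2 C3 A2 G2 D2.

G2 C3 A2 G2 D2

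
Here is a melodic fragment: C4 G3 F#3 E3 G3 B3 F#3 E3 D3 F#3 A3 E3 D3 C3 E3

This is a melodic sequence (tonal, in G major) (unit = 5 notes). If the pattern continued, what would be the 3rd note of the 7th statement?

G2

The unit is 5 notes. Position-3 pitches of the 3 shown cells: F#3, E3, D3.
Each moves down a 2nd. Continuing: C3 → B2 → A2 → G2.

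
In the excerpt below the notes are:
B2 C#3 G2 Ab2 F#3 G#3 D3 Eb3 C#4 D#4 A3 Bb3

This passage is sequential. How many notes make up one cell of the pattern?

4

Try groups of 4 (3 cells in 12 notes):
B2 C#3 G2 Ab2 | F#3 G#3 D3 Eb3 | C#4 D#4 A3 Bb3
That's a consistent up a 5th shift per cell, and no other grouping gives one.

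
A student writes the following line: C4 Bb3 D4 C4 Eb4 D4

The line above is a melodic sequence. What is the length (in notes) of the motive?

2

Try groups of 2 (3 cells in 6 notes):
C4 Bb3 | D4 C4 | Eb4 D4
Each cell is the previous one up a 2nd — so the unit is 2 notes.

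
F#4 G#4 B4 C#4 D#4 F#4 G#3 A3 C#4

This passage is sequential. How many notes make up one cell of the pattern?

3

9 notes total. Splitting into 3 groups of 3:
F#4 G#4 B4 | C#4 D#4 F#4 | G#3 A3 C#4
Every group is a transposition down a 4th of the one before; no shorter unit works.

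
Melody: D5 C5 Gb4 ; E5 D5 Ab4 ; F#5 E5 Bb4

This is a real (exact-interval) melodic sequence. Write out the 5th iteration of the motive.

A#5 G#5 D5

Unit = 3 notes; the statements start on D5, E5, F#5, moving up a 2nd each time.
Continuing the starts: G#5 → A#5.
Statement 5 starts on A#5 and keeps the same exact contour: A#5 G#5 D5.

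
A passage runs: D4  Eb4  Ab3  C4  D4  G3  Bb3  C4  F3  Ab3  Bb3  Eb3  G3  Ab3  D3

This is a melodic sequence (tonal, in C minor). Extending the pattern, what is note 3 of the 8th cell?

With 3-note cells, note 3 of each statement runs Ab3, G3, F3, Eb3, D3.
Carrying that down a 2nd forward: C3 → Bb2 → Ab2.

Ab2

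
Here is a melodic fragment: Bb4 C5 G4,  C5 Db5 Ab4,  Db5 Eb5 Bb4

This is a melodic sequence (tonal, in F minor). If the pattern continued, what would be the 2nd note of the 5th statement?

Grouping in 3s, the 2nd note of each cell is C5, Db5, Eb5.
Extending up a 2nd: F5 → G5.

G5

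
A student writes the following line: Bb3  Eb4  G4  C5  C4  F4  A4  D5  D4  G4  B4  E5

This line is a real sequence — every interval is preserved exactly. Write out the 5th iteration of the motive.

With a 4-note motive the entries are Bb3, C4, D4, each up a 2nd from the previous.
Extending up a 2nd: E4 → F#4.
From F#4 the exact shape gives F#4 B4 D#5 G#5.

F#4 B4 D#5 G#5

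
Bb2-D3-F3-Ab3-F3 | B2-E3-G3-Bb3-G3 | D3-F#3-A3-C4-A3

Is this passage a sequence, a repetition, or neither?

Note 1 of cell 2 is B2; if this were a sequence it would be C3. No unit length gives a consistent transposition pattern.

neither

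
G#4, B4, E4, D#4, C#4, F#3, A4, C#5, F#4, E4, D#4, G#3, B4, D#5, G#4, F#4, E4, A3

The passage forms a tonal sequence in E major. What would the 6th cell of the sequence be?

With a 6-note motive the entries are G#4, A4, B4, each up a 2nd from the previous.
Carrying on: C#5 → D#5 → E5.
From E5 the diatonic shape gives E5 G#5 C#5 B4 A4 D#4.

E5 G#5 C#5 B4 A4 D#4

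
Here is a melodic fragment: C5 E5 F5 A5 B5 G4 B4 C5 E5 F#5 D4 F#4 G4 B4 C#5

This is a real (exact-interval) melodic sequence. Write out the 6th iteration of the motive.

B2 D#3 E3 G#3 A#3

Unit = 5 notes; the statements start on C5, G4, D4, moving down a 4th each time.
Continuing the starts: A3 → E3 → B2.
Statement 6 starts on B2 and keeps the same exact contour: B2 D#3 E3 G#3 A#3.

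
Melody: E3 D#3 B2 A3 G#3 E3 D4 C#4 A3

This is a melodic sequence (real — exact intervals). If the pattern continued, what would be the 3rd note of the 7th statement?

The unit is 3 notes. Position-3 pitches of the 3 shown cells: B2, E3, A3.
Each moves up a 4th. Continuing: D4 → G4 → C5 → F5.

F5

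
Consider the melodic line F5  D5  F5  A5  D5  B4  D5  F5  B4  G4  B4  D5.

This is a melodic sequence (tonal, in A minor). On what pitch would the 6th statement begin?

With a 4-note motive the entries are F5, D5, B4, each down a 3rd from the previous.
Extending the heads down a 3rd: G4 → E4 → C4.

C4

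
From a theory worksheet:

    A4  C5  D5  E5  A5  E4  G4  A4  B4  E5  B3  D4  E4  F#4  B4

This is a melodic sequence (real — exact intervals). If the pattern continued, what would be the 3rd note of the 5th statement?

With 5-note cells, note 3 of each statement runs D5, A4, E4.
Each moves down a 4th. Continuing: B3 → F#3.

F#3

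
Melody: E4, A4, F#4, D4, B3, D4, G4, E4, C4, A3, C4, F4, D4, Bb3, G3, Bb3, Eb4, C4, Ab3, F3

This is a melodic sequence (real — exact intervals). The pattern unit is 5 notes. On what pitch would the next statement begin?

Ab3

With a 5-note motive the entries are E4, D4, C4, Bb3, each down a 2nd from the previous.
The next head, down a 2nd from Bb3, is Ab3.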